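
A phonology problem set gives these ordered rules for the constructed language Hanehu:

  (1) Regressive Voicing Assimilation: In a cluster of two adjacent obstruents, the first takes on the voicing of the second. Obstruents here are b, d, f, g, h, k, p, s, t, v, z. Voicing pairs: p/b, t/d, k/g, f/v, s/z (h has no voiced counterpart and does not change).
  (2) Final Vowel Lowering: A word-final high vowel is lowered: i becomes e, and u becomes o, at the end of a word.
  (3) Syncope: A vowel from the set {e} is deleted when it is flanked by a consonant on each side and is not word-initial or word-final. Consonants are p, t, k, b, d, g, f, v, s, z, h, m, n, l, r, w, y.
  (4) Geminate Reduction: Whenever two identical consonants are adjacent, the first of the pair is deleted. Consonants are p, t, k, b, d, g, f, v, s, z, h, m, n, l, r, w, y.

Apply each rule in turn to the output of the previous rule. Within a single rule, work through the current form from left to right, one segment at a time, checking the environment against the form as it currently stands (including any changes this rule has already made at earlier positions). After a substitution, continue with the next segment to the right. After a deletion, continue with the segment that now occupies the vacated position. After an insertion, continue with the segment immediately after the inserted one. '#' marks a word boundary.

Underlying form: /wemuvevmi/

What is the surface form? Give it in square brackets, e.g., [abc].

[wmuvme]

(1) Regressive Voicing Assimilation: no change — [wemuvevmi]
(2) Final Vowel Lowering: [wemuvevmi] → [wemuvevme]
(3) Syncope: [wemuvevme] → [wmuvvme]
(4) Geminate Reduction: [wmuvvme] → [wmuvme]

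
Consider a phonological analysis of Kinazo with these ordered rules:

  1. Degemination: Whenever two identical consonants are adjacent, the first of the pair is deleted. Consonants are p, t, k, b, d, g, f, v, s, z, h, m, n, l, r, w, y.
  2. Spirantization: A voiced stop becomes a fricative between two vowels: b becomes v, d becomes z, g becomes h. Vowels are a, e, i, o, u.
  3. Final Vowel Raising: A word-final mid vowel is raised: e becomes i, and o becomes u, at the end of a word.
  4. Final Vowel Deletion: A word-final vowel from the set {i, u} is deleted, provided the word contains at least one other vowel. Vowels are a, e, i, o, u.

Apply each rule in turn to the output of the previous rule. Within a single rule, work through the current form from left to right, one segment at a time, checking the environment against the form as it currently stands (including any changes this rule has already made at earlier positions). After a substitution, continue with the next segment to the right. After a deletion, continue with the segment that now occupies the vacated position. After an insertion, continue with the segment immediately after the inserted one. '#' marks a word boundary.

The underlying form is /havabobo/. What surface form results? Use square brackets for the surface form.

[havavov]

1 Degemination: no change — [havabobo]
2 Spirantization: [havabobo] → [havavovo]
3 Final Vowel Raising: [havavovo] → [havavovu]
4 Final Vowel Deletion: [havavovu] → [havavov]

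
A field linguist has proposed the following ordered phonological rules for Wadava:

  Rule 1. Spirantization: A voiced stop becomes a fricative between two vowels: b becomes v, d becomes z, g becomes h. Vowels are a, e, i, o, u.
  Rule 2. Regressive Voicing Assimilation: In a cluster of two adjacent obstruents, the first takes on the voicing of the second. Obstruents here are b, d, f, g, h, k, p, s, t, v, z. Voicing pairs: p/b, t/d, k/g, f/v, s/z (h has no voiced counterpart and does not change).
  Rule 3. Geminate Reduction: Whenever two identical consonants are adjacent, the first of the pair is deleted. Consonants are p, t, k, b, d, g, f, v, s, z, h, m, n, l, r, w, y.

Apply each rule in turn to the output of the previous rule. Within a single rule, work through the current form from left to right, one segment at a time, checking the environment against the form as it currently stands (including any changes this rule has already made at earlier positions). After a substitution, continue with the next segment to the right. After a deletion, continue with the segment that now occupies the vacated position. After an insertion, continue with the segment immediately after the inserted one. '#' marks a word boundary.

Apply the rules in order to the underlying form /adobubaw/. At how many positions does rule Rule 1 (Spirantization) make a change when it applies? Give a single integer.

Rule 1 Spirantization: [adobubaw] → [azovuvaw]
Rule 2 Regressive Voicing Assimilation: no change — [azovuvaw]
Rule 3 Geminate Reduction: no change — [azovuvaw]
Rule Rule 1 changed 3 position(s).

3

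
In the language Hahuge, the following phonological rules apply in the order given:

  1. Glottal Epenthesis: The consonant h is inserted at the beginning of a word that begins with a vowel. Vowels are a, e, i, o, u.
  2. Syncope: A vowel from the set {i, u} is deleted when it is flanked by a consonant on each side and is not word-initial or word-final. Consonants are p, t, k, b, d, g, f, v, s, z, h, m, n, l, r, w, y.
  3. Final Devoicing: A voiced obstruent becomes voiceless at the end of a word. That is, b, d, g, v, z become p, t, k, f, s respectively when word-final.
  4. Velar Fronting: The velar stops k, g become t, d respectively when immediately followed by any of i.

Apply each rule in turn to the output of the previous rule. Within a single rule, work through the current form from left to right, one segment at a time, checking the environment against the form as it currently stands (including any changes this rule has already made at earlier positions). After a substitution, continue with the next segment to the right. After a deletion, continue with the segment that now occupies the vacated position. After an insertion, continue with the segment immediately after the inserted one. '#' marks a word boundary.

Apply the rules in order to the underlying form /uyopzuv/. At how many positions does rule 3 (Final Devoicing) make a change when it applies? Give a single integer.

1

1 Glottal Epenthesis: [uyopzuv] → [huyopzuv]
2 Syncope: [huyopzuv] → [hyopzv]
3 Final Devoicing: [hyopzv] → [hyopzf]
4 Velar Fronting: no change — [hyopzf]
Rule 3 changed 1 position(s).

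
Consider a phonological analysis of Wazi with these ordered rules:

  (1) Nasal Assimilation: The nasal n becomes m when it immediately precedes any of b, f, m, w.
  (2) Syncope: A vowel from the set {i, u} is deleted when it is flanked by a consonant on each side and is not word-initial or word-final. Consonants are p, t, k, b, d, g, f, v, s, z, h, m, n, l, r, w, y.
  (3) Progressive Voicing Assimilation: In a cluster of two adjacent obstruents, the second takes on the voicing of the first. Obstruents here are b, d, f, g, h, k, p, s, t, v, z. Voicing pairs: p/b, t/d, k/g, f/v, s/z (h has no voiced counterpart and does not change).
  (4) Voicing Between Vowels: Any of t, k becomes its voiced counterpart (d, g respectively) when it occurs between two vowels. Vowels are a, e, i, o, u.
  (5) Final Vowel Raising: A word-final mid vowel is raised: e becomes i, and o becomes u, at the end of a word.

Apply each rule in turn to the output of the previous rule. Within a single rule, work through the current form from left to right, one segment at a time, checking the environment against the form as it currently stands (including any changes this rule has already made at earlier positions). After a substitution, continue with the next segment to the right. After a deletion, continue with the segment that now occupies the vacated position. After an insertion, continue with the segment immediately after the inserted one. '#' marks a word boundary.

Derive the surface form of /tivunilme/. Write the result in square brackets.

(1) Nasal Assimilation: no change — [tivunilme]
(2) Syncope: [tivunilme] → [tvnlme]
(3) Progressive Voicing Assimilation: [tvnlme] → [tfnlme]
(4) Voicing Between Vowels: no change — [tfnlme]
(5) Final Vowel Raising: [tfnlme] → [tfnlmi]

[tfnlmi]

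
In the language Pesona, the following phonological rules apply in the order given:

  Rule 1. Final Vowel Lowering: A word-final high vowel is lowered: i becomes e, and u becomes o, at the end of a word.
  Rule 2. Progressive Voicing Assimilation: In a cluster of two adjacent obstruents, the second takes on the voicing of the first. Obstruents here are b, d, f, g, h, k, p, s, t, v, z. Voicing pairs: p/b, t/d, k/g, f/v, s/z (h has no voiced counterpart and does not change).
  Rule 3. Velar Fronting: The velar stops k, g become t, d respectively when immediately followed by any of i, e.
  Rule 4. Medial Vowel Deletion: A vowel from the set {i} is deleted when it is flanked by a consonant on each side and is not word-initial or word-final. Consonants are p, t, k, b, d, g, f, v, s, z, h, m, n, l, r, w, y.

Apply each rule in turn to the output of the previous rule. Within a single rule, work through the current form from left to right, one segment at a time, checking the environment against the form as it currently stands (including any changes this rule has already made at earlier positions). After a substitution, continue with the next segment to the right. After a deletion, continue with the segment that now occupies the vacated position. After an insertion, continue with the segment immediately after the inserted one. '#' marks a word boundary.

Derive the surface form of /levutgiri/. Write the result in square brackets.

[levuttre]

Rule 1 Final Vowel Lowering: [levutgiri] → [levutgire]
Rule 2 Progressive Voicing Assimilation: [levutgire] → [levutkire]
Rule 3 Velar Fronting: [levutkire] → [levuttire]
Rule 4 Medial Vowel Deletion: [levuttire] → [levuttre]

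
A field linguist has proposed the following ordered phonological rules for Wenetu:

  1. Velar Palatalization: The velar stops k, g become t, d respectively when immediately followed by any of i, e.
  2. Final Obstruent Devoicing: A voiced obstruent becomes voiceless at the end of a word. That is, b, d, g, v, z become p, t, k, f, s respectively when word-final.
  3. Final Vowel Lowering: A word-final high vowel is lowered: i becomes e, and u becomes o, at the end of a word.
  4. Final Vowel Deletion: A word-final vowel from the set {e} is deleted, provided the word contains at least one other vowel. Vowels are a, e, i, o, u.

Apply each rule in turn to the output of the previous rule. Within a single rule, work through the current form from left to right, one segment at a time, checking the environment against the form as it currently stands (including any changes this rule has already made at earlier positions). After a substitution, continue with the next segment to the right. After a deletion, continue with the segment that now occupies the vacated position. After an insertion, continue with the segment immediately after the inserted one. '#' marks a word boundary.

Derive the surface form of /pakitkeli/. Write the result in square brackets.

[patittel]

1 Velar Palatalization: [pakitkeli] → [patitteli]
2 Final Obstruent Devoicing: no change — [patitteli]
3 Final Vowel Lowering: [patitteli] → [patittele]
4 Final Vowel Deletion: [patittele] → [patittel]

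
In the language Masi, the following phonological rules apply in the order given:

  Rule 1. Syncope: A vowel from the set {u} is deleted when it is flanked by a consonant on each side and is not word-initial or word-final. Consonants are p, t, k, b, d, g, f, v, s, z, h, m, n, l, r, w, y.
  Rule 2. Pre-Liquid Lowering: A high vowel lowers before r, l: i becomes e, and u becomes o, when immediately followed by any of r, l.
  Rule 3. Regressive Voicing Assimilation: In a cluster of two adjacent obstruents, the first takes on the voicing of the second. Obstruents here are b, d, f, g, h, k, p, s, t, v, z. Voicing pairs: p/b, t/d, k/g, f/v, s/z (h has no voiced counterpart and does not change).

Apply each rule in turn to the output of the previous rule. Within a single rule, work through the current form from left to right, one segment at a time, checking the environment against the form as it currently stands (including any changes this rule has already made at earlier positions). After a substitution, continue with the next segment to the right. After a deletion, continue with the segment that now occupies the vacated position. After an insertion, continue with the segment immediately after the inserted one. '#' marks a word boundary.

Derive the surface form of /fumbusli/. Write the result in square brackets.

[fmpsli]

Rule 1 Syncope: [fumbusli] → [fmbsli]
Rule 2 Pre-Liquid Lowering: no change — [fmbsli]
Rule 3 Regressive Voicing Assimilation: [fmbsli] → [fmpsli]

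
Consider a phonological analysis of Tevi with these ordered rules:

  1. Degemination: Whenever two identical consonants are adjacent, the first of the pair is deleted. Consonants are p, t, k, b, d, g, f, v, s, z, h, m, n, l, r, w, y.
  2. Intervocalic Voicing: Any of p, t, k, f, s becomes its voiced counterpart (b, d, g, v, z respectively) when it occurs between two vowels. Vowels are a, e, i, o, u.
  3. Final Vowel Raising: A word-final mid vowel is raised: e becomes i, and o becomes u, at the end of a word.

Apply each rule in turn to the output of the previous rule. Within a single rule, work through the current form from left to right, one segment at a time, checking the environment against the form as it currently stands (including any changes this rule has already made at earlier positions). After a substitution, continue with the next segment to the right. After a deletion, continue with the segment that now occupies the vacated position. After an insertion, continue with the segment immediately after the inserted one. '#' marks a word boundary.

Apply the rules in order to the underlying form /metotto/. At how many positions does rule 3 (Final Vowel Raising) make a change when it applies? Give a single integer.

1

1 Degemination: [metotto] → [metoto]
2 Intervocalic Voicing: [metoto] → [medodo]
3 Final Vowel Raising: [medodo] → [medodu]
Rule 3 changed 1 position(s).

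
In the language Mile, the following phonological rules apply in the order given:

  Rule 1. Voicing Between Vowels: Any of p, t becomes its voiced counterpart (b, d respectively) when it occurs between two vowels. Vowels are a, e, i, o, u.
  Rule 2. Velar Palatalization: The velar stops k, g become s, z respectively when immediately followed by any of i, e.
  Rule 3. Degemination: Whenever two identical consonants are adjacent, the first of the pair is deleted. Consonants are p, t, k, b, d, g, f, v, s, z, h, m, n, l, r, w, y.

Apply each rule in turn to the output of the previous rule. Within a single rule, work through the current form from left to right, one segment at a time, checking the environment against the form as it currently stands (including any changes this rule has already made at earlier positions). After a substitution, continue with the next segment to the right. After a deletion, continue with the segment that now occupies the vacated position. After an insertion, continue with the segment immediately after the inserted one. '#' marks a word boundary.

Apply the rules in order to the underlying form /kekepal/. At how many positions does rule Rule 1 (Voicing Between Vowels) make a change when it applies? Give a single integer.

1

Rule 1 Voicing Between Vowels: [kekepal] → [kekebal]
Rule 2 Velar Palatalization: [kekebal] → [sesebal]
Rule 3 Degemination: no change — [sesebal]
Rule Rule 1 changed 1 position(s).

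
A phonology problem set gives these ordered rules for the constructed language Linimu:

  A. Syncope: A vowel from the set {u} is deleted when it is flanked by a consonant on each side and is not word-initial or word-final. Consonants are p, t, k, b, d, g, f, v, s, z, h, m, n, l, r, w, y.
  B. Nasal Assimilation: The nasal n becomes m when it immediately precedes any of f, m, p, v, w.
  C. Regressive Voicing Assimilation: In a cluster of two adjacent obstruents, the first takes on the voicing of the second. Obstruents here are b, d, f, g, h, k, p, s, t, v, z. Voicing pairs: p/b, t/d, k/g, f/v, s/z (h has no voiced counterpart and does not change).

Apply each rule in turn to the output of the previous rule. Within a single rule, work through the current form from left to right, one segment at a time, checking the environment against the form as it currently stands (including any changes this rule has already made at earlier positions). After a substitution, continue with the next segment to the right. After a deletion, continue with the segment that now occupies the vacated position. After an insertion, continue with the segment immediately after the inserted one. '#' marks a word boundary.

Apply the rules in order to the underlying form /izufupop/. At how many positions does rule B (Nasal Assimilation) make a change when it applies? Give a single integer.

0

A Syncope: [izufupop] → [izfpop]
B Nasal Assimilation: no change — [izfpop]
C Regressive Voicing Assimilation: [izfpop] → [isfpop]
Rule B changed 0 position(s).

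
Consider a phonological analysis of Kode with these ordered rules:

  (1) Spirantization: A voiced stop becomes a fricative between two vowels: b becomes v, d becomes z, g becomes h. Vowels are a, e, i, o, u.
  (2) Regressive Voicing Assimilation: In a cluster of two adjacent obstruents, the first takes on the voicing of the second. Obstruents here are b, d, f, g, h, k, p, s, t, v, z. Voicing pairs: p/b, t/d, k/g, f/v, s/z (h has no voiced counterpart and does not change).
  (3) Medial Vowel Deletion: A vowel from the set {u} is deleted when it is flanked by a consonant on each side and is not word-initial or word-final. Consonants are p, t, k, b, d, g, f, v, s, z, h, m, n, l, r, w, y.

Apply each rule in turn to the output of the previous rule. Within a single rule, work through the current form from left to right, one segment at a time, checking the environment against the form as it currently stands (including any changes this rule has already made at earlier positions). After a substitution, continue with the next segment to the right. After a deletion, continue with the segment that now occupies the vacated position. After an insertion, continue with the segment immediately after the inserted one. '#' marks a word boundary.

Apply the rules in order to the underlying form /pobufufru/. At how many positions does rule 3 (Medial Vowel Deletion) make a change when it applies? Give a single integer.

2

(1) Spirantization: [pobufufru] → [povufufru]
(2) Regressive Voicing Assimilation: no change — [povufufru]
(3) Medial Vowel Deletion: [povufufru] → [povffru]
Rule 3 changed 2 position(s).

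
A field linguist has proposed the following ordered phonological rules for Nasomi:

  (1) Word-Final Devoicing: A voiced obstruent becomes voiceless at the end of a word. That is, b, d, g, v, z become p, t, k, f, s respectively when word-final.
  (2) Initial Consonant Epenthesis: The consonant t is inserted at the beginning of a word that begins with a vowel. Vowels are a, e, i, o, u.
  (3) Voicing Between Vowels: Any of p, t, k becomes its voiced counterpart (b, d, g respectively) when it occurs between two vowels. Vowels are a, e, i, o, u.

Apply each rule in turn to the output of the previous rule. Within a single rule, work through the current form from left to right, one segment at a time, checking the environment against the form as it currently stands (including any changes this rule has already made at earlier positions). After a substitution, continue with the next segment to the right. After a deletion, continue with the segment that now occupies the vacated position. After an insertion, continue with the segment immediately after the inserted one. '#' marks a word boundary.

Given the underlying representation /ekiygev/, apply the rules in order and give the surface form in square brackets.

(1) Word-Final Devoicing: [ekiygev] → [ekiygef]
(2) Initial Consonant Epenthesis: [ekiygef] → [tekiygef]
(3) Voicing Between Vowels: [tekiygef] → [tegiygef]

[tegiygef]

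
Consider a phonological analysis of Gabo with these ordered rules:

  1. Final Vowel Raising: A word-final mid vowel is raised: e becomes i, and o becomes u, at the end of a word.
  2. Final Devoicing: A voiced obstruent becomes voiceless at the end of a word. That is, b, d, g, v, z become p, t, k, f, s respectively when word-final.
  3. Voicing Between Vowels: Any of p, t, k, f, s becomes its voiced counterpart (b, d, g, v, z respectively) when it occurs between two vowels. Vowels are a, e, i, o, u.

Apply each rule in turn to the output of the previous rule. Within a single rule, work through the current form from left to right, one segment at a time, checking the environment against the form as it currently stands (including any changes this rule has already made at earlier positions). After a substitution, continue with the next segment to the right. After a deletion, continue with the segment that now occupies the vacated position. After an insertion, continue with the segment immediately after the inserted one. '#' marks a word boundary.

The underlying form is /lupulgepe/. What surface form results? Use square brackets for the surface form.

1 Final Vowel Raising: [lupulgepe] → [lupulgepi]
2 Final Devoicing: no change — [lupulgepi]
3 Voicing Between Vowels: [lupulgepi] → [lubulgebi]

[lubulgebi]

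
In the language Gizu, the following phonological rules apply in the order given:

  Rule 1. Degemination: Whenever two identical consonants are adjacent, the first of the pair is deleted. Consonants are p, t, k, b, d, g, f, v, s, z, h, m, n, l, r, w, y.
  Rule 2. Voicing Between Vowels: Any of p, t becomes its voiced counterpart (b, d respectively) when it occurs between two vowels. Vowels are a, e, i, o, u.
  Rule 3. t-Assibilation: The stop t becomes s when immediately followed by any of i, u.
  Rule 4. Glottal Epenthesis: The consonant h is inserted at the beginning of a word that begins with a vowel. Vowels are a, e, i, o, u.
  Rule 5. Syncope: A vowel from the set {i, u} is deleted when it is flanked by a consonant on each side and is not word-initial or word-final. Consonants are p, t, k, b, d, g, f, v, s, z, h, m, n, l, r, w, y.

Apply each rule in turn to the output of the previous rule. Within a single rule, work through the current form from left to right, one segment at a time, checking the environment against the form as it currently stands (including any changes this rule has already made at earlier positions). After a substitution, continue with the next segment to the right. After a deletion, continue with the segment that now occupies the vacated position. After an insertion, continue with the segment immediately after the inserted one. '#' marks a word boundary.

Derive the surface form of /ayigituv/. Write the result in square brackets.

Rule 1 Degemination: no change — [ayigituv]
Rule 2 Voicing Between Vowels: [ayigituv] → [ayigiduv]
Rule 3 t-Assibilation: no change — [ayigiduv]
Rule 4 Glottal Epenthesis: [ayigiduv] → [hayigiduv]
Rule 5 Syncope: [hayigiduv] → [haygdv]

[haygdv]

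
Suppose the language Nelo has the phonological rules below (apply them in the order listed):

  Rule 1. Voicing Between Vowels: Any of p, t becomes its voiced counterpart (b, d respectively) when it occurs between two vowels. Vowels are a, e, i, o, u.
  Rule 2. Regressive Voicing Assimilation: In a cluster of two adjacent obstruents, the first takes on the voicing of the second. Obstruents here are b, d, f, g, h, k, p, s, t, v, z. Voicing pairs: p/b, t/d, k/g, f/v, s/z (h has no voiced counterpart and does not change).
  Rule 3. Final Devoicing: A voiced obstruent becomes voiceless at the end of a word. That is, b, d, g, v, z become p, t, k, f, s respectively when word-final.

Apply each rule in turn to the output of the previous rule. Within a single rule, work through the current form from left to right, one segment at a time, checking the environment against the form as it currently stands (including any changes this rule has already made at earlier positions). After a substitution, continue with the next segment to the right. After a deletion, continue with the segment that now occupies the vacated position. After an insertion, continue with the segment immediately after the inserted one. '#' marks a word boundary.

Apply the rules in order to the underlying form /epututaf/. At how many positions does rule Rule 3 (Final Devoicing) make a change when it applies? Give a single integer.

Rule 1 Voicing Between Vowels: [epututaf] → [ebududaf]
Rule 2 Regressive Voicing Assimilation: no change — [ebududaf]
Rule 3 Final Devoicing: no change — [ebududaf]
Rule Rule 3 changed 0 position(s).

0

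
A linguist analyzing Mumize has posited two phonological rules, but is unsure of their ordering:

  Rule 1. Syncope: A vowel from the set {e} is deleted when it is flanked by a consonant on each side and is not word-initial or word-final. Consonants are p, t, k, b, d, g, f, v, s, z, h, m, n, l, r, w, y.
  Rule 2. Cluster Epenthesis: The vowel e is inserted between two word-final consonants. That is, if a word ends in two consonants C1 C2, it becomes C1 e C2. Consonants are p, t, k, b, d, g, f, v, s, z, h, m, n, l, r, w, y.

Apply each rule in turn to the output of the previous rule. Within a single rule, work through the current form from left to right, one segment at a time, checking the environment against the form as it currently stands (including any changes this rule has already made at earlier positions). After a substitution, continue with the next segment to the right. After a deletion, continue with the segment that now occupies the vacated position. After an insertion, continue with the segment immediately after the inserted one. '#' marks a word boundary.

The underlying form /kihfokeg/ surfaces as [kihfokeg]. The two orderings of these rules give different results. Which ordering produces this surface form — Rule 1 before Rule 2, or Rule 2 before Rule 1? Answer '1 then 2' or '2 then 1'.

1 then 2

Order 1 then 2:
  1 Syncope: [kihfokeg] → [kihfokg]
  2 Cluster Epenthesis: [kihfokg] → [kihfokeg]
  result: [kihfokeg]
Order 2 then 1:
  2 Cluster Epenthesis: no change — [kihfokeg]
  1 Syncope: [kihfokeg] → [kihfokg]
  result: [kihfokg]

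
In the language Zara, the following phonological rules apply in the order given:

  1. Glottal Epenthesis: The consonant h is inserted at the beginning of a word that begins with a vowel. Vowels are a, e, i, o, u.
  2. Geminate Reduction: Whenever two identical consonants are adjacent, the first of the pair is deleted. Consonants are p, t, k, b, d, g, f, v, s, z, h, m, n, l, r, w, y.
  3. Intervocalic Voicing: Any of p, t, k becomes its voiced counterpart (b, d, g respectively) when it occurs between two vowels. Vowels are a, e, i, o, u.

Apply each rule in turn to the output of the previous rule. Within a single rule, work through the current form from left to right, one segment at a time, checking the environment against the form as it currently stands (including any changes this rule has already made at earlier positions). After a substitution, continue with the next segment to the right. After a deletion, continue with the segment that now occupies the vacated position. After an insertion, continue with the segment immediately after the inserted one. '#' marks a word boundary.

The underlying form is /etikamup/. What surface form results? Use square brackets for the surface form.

1 Glottal Epenthesis: [etikamup] → [hetikamup]
2 Geminate Reduction: no change — [hetikamup]
3 Intervocalic Voicing: [hetikamup] → [hedigamup]

[hedigamup]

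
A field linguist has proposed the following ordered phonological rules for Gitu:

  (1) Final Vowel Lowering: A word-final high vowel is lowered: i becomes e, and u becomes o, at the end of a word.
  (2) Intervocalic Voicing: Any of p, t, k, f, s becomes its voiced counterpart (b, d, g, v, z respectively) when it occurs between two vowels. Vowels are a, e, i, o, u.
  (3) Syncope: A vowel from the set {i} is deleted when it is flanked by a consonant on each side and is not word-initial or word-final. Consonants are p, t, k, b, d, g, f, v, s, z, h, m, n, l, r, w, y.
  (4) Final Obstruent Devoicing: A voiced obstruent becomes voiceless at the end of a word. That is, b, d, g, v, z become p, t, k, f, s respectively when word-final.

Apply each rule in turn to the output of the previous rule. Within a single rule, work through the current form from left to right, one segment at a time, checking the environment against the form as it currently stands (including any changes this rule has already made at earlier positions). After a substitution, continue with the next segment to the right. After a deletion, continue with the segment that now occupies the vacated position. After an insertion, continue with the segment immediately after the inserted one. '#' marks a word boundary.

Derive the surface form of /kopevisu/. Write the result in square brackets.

[kobevzo]

(1) Final Vowel Lowering: [kopevisu] → [kopeviso]
(2) Intervocalic Voicing: [kopeviso] → [kobevizo]
(3) Syncope: [kobevizo] → [kobevzo]
(4) Final Obstruent Devoicing: no change — [kobevzo]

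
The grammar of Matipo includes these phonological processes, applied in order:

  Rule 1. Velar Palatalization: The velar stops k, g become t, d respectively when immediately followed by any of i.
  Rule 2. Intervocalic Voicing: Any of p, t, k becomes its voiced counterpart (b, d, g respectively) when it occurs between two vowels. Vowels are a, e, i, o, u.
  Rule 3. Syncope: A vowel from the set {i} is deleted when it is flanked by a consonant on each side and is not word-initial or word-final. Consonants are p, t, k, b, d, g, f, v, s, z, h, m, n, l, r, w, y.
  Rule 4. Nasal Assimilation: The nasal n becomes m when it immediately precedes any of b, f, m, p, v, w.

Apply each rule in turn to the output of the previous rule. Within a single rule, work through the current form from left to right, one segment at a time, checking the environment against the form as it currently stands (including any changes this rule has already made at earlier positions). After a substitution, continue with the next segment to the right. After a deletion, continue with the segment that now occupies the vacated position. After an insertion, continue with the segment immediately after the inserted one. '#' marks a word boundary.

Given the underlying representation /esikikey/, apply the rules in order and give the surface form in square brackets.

Rule 1 Velar Palatalization: [esikikey] → [esitikey]
Rule 2 Intervocalic Voicing: [esitikey] → [esidigey]
Rule 3 Syncope: [esidigey] → [esdgey]
Rule 4 Nasal Assimilation: no change — [esdgey]

[esdgey]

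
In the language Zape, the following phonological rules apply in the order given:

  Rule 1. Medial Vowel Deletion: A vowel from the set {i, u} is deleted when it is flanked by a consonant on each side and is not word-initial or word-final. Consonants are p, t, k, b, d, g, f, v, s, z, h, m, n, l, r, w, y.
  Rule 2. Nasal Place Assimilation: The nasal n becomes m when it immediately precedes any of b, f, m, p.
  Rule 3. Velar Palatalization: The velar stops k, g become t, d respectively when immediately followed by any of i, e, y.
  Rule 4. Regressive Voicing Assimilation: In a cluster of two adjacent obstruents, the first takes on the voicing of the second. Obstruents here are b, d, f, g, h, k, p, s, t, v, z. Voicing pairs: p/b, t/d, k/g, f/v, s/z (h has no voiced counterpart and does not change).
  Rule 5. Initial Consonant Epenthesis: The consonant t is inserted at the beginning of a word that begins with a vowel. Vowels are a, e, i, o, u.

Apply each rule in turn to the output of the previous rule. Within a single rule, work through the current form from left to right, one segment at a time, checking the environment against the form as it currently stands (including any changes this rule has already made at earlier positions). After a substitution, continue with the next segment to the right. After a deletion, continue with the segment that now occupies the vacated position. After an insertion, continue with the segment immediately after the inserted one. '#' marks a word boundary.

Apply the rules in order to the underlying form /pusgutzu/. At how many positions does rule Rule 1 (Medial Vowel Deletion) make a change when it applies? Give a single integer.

Rule 1 Medial Vowel Deletion: [pusgutzu] → [psgtzu]
Rule 2 Nasal Place Assimilation: no change — [psgtzu]
Rule 3 Velar Palatalization: no change — [psgtzu]
Rule 4 Regressive Voicing Assimilation: [psgtzu] → [pzkdzu]
Rule 5 Initial Consonant Epenthesis: no change — [pzkdzu]
Rule Rule 1 changed 2 position(s).

2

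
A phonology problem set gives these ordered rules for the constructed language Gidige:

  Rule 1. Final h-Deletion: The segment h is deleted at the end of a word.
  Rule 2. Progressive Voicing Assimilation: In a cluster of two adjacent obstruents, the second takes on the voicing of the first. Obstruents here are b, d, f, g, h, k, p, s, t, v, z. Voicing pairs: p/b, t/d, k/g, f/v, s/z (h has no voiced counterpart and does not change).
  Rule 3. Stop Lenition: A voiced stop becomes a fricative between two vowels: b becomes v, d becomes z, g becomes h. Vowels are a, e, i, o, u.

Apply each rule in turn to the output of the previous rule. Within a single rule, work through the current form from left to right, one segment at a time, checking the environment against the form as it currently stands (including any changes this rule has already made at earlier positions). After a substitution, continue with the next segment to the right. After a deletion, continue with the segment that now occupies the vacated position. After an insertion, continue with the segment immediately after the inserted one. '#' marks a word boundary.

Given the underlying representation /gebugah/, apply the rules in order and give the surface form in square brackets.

Rule 1 Final h-Deletion: [gebugah] → [gebuga]
Rule 2 Progressive Voicing Assimilation: no change — [gebuga]
Rule 3 Stop Lenition: [gebuga] → [gevuha]

[gevuha]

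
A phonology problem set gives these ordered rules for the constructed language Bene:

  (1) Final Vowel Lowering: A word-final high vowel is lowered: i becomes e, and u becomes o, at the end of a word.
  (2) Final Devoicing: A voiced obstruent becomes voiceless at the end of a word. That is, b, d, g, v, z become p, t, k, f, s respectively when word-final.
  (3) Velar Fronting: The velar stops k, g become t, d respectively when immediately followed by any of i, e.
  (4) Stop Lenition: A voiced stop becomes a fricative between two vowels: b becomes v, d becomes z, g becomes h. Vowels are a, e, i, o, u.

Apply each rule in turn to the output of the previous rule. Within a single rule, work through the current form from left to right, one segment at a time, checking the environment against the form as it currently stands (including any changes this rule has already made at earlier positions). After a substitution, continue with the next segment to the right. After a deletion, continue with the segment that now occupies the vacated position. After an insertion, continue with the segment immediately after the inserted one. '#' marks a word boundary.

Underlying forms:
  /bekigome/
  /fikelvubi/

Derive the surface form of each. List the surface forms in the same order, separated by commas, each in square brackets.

/bekigome/:
  (1) Final Vowel Lowering: no change — [bekigome]
  (2) Final Devoicing: no change — [bekigome]
  (3) Velar Fronting: [bekigome] → [betigome]
  (4) Stop Lenition: [betigome] → [betihome]
/fikelvubi/:
  (1) Final Vowel Lowering: [fikelvubi] → [fikelvube]
  (2) Final Devoicing: no change — [fikelvube]
  (3) Velar Fronting: [fikelvube] → [fitelvube]
  (4) Stop Lenition: [fitelvube] → [fitelvuve]

[betihome], [fitelvuve]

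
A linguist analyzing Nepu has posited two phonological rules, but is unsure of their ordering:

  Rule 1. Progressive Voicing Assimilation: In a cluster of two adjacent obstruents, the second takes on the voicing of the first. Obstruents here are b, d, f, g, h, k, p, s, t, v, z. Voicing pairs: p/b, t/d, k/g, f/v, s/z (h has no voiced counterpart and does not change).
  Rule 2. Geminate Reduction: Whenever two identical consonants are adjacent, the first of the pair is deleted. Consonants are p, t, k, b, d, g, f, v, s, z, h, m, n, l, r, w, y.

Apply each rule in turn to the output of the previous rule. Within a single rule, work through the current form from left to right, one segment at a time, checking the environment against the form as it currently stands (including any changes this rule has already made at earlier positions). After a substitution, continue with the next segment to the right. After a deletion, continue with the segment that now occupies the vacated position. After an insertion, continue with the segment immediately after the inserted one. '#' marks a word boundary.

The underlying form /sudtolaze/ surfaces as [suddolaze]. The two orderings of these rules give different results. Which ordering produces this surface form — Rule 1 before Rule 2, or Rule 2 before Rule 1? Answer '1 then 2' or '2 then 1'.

2 then 1

Order 1 then 2:
  1 Progressive Voicing Assimilation: [sudtolaze] → [suddolaze]
  2 Geminate Reduction: [suddolaze] → [sudolaze]
  result: [sudolaze]
Order 2 then 1:
  2 Geminate Reduction: no change — [sudtolaze]
  1 Progressive Voicing Assimilation: [sudtolaze] → [suddolaze]
  result: [suddolaze]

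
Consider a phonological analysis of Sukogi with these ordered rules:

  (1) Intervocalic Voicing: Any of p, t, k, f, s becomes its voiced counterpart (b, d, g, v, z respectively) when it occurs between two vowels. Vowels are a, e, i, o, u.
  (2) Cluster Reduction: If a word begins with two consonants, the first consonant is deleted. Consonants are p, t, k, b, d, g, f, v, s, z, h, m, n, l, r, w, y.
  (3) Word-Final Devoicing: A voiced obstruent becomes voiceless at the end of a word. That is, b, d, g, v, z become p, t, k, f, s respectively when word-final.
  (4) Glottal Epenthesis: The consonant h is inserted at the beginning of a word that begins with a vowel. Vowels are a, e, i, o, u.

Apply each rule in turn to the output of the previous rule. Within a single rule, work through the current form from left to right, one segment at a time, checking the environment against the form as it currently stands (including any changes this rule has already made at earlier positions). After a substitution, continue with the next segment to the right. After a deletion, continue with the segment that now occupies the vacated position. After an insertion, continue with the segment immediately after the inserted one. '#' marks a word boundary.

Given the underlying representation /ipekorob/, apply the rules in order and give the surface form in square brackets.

[hibegorop]

(1) Intervocalic Voicing: [ipekorob] → [ibegorob]
(2) Cluster Reduction: no change — [ibegorob]
(3) Word-Final Devoicing: [ibegorob] → [ibegorop]
(4) Glottal Epenthesis: [ibegorop] → [hibegorop]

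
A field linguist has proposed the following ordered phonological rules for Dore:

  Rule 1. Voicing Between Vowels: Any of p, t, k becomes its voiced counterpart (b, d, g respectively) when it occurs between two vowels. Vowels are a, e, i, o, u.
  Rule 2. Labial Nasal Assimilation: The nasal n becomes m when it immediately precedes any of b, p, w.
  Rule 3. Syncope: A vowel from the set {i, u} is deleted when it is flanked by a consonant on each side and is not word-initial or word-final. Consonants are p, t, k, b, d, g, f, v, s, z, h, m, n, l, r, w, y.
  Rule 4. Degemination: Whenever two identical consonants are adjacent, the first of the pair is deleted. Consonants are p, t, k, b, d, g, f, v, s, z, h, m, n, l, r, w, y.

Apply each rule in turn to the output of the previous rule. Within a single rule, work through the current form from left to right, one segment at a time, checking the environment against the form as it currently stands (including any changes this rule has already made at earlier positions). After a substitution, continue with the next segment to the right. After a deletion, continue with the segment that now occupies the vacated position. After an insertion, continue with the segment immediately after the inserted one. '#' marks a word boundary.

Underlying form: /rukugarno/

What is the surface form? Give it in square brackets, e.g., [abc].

Rule 1 Voicing Between Vowels: [rukugarno] → [rugugarno]
Rule 2 Labial Nasal Assimilation: no change — [rugugarno]
Rule 3 Syncope: [rugugarno] → [rggarno]
Rule 4 Degemination: [rggarno] → [rgarno]

[rgarno]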